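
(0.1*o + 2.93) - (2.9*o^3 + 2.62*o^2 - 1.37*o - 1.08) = -2.9*o^3 - 2.62*o^2 + 1.47*o + 4.01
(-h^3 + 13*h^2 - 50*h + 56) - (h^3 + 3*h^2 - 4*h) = -2*h^3 + 10*h^2 - 46*h + 56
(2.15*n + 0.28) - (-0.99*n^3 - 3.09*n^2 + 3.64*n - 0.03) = 0.99*n^3 + 3.09*n^2 - 1.49*n + 0.31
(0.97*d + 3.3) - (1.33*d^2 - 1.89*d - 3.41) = -1.33*d^2 + 2.86*d + 6.71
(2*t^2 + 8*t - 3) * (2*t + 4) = 4*t^3 + 24*t^2 + 26*t - 12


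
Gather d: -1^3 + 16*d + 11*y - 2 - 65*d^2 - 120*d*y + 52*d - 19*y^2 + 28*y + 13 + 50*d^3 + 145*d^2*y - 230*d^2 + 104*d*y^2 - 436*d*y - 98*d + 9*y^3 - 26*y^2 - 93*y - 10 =50*d^3 + d^2*(145*y - 295) + d*(104*y^2 - 556*y - 30) + 9*y^3 - 45*y^2 - 54*y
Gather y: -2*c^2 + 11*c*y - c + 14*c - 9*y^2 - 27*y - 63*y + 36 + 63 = -2*c^2 + 13*c - 9*y^2 + y*(11*c - 90) + 99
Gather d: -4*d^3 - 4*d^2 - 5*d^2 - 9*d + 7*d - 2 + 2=-4*d^3 - 9*d^2 - 2*d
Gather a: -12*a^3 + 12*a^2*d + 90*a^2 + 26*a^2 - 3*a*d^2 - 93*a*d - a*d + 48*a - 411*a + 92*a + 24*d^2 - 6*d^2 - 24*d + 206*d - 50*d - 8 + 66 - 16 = -12*a^3 + a^2*(12*d + 116) + a*(-3*d^2 - 94*d - 271) + 18*d^2 + 132*d + 42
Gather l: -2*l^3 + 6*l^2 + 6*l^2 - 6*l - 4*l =-2*l^3 + 12*l^2 - 10*l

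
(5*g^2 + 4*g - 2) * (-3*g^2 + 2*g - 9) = -15*g^4 - 2*g^3 - 31*g^2 - 40*g + 18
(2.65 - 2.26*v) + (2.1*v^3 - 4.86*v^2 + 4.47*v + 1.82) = 2.1*v^3 - 4.86*v^2 + 2.21*v + 4.47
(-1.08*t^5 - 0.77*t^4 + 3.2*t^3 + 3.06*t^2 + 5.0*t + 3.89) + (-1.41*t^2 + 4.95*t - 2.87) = -1.08*t^5 - 0.77*t^4 + 3.2*t^3 + 1.65*t^2 + 9.95*t + 1.02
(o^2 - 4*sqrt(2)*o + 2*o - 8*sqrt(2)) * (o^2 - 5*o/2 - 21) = o^4 - 4*sqrt(2)*o^3 - o^3/2 - 26*o^2 + 2*sqrt(2)*o^2 - 42*o + 104*sqrt(2)*o + 168*sqrt(2)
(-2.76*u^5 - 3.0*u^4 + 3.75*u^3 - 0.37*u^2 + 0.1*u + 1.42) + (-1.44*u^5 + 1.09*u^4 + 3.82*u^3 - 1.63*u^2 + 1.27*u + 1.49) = -4.2*u^5 - 1.91*u^4 + 7.57*u^3 - 2.0*u^2 + 1.37*u + 2.91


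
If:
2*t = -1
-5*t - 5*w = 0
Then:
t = -1/2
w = 1/2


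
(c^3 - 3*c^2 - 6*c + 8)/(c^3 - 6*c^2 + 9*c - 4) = (c + 2)/(c - 1)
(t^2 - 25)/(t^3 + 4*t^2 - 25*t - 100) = 1/(t + 4)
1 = 1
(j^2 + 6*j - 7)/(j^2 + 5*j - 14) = (j - 1)/(j - 2)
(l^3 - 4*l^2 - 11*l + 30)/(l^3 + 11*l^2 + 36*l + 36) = (l^2 - 7*l + 10)/(l^2 + 8*l + 12)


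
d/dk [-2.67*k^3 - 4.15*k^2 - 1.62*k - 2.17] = -8.01*k^2 - 8.3*k - 1.62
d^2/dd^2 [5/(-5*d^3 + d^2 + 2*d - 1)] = 10*((15*d - 1)*(5*d^3 - d^2 - 2*d + 1) - (-15*d^2 + 2*d + 2)^2)/(5*d^3 - d^2 - 2*d + 1)^3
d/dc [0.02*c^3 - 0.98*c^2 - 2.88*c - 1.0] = 0.06*c^2 - 1.96*c - 2.88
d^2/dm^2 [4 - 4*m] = 0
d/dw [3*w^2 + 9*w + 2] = 6*w + 9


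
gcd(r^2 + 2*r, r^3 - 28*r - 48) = r + 2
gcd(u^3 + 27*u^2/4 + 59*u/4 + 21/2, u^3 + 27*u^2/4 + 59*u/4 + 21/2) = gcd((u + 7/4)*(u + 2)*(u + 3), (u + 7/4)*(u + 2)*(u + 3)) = u^3 + 27*u^2/4 + 59*u/4 + 21/2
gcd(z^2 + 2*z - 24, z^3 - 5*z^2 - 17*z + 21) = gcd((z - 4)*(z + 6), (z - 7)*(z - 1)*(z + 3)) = 1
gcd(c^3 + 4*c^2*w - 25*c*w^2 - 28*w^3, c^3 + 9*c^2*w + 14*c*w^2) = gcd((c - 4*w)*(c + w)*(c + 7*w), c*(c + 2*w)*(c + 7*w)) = c + 7*w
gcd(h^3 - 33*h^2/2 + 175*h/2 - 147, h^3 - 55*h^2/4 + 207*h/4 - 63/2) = h^2 - 13*h + 42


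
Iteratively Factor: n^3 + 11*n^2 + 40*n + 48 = (n + 3)*(n^2 + 8*n + 16) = (n + 3)*(n + 4)*(n + 4)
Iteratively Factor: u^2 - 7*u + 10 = (u - 5)*(u - 2)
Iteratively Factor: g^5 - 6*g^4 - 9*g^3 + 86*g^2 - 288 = (g + 3)*(g^4 - 9*g^3 + 18*g^2 + 32*g - 96) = (g - 4)*(g + 3)*(g^3 - 5*g^2 - 2*g + 24) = (g - 4)^2*(g + 3)*(g^2 - g - 6) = (g - 4)^2*(g + 2)*(g + 3)*(g - 3)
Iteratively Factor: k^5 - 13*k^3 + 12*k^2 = (k - 1)*(k^4 + k^3 - 12*k^2) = (k - 1)*(k + 4)*(k^3 - 3*k^2) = k*(k - 1)*(k + 4)*(k^2 - 3*k) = k*(k - 3)*(k - 1)*(k + 4)*(k)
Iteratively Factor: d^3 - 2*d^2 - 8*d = (d)*(d^2 - 2*d - 8) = d*(d + 2)*(d - 4)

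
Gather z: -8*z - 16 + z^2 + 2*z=z^2 - 6*z - 16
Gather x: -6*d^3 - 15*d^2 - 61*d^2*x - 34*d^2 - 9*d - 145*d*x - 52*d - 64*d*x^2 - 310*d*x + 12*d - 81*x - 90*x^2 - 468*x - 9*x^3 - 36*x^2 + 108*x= -6*d^3 - 49*d^2 - 49*d - 9*x^3 + x^2*(-64*d - 126) + x*(-61*d^2 - 455*d - 441)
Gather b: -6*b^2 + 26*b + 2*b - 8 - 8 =-6*b^2 + 28*b - 16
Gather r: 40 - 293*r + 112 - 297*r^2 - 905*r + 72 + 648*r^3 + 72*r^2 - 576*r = 648*r^3 - 225*r^2 - 1774*r + 224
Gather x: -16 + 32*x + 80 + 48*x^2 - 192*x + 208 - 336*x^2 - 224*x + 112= -288*x^2 - 384*x + 384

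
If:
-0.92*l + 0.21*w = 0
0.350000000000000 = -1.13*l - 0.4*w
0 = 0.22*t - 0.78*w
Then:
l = -0.12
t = -1.89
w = -0.53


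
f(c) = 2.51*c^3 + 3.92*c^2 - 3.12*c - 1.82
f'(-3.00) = 41.13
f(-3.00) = -24.95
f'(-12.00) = 987.12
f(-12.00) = -3737.18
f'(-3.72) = 71.92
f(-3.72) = -65.18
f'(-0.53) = -5.16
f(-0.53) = 0.56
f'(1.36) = 21.47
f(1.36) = 7.50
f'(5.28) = 248.20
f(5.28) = 460.46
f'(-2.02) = 11.77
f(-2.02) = -0.21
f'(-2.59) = 27.09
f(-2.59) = -11.05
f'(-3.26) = 51.35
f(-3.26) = -36.95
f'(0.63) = 4.81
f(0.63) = -1.60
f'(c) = 7.53*c^2 + 7.84*c - 3.12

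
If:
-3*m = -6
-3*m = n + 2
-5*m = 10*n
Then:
No Solution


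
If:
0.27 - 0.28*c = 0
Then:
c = 0.96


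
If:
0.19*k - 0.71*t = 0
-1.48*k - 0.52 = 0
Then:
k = -0.35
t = -0.09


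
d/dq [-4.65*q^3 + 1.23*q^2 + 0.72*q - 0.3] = -13.95*q^2 + 2.46*q + 0.72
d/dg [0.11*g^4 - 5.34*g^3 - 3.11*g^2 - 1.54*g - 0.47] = 0.44*g^3 - 16.02*g^2 - 6.22*g - 1.54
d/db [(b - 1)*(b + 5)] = 2*b + 4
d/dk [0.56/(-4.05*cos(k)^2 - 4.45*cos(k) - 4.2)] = -(4.536*cos(k) + 2.492)*sin(k)/(4.05*cos(k)^2 + 4.45*cos(k) + 4.2)^2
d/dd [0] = 0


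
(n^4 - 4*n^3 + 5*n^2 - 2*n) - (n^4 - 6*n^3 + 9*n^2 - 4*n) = 2*n^3 - 4*n^2 + 2*n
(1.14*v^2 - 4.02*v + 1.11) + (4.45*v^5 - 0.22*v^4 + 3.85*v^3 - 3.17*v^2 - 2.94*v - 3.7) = 4.45*v^5 - 0.22*v^4 + 3.85*v^3 - 2.03*v^2 - 6.96*v - 2.59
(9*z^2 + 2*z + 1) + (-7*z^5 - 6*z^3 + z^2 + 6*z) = -7*z^5 - 6*z^3 + 10*z^2 + 8*z + 1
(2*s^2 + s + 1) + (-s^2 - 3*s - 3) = s^2 - 2*s - 2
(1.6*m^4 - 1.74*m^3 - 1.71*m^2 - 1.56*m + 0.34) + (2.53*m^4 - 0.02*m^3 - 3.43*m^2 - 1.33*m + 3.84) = 4.13*m^4 - 1.76*m^3 - 5.14*m^2 - 2.89*m + 4.18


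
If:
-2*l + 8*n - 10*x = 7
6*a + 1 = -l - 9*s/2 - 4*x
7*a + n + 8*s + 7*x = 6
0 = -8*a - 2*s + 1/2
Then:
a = 29*x/88 - 117/704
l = -x/22 - 725/176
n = 109*x/88 - 109/704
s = 161/176 - 29*x/22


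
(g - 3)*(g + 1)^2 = g^3 - g^2 - 5*g - 3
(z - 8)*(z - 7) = z^2 - 15*z + 56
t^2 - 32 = (t - 4*sqrt(2))*(t + 4*sqrt(2))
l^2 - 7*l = l*(l - 7)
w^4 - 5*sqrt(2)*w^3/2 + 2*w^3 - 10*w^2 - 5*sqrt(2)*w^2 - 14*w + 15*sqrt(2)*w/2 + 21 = (w - 1)*(w + 3)*(w - 7*sqrt(2)/2)*(w + sqrt(2))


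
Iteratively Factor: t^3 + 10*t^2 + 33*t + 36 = (t + 4)*(t^2 + 6*t + 9) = (t + 3)*(t + 4)*(t + 3)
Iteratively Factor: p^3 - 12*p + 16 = (p - 2)*(p^2 + 2*p - 8) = (p - 2)^2*(p + 4)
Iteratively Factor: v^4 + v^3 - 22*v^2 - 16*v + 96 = (v + 4)*(v^3 - 3*v^2 - 10*v + 24) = (v - 4)*(v + 4)*(v^2 + v - 6) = (v - 4)*(v + 3)*(v + 4)*(v - 2)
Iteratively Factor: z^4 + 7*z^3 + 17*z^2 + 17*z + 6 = (z + 3)*(z^3 + 4*z^2 + 5*z + 2) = (z + 2)*(z + 3)*(z^2 + 2*z + 1) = (z + 1)*(z + 2)*(z + 3)*(z + 1)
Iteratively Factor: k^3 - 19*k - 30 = (k + 2)*(k^2 - 2*k - 15) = (k - 5)*(k + 2)*(k + 3)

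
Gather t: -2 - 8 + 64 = 54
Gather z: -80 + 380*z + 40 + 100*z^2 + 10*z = 100*z^2 + 390*z - 40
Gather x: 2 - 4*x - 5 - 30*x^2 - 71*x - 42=-30*x^2 - 75*x - 45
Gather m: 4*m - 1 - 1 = 4*m - 2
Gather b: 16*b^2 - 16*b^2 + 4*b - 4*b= 0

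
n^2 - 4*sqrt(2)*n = n*(n - 4*sqrt(2))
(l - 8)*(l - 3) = l^2 - 11*l + 24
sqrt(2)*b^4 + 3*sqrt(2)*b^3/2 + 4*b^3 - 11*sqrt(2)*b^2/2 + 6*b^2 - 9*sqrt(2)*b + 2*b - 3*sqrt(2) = (b + 1/2)*(b - sqrt(2))*(b + 3*sqrt(2))*(sqrt(2)*b + sqrt(2))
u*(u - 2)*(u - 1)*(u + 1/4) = u^4 - 11*u^3/4 + 5*u^2/4 + u/2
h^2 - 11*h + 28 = (h - 7)*(h - 4)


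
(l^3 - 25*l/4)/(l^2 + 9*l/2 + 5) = l*(2*l - 5)/(2*(l + 2))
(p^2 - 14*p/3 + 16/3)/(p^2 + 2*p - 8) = (p - 8/3)/(p + 4)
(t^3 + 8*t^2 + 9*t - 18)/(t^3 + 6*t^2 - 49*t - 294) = (t^2 + 2*t - 3)/(t^2 - 49)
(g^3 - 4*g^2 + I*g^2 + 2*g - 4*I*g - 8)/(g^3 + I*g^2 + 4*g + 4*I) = (g^2 - g*(4 + I) + 4*I)/(g^2 - I*g + 2)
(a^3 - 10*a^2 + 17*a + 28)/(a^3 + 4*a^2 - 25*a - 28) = (a - 7)/(a + 7)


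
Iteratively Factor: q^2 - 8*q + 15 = (q - 3)*(q - 5)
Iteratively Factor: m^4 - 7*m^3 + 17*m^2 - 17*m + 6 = (m - 1)*(m^3 - 6*m^2 + 11*m - 6) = (m - 3)*(m - 1)*(m^2 - 3*m + 2) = (m - 3)*(m - 1)^2*(m - 2)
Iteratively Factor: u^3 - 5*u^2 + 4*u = (u - 1)*(u^2 - 4*u) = (u - 4)*(u - 1)*(u)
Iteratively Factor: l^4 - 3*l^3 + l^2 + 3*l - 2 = (l + 1)*(l^3 - 4*l^2 + 5*l - 2) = (l - 1)*(l + 1)*(l^2 - 3*l + 2) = (l - 1)^2*(l + 1)*(l - 2)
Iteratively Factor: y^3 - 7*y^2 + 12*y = (y - 3)*(y^2 - 4*y) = (y - 4)*(y - 3)*(y)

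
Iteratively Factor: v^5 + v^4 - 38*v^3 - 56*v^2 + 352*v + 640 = (v + 2)*(v^4 - v^3 - 36*v^2 + 16*v + 320) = (v + 2)*(v + 4)*(v^3 - 5*v^2 - 16*v + 80) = (v + 2)*(v + 4)^2*(v^2 - 9*v + 20) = (v - 4)*(v + 2)*(v + 4)^2*(v - 5)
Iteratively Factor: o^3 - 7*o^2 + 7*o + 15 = (o + 1)*(o^2 - 8*o + 15) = (o - 3)*(o + 1)*(o - 5)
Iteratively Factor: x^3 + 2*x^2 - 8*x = (x + 4)*(x^2 - 2*x) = x*(x + 4)*(x - 2)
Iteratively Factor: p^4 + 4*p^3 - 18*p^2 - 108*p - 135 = (p + 3)*(p^3 + p^2 - 21*p - 45) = (p - 5)*(p + 3)*(p^2 + 6*p + 9) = (p - 5)*(p + 3)^2*(p + 3)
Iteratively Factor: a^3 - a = (a + 1)*(a^2 - a) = a*(a + 1)*(a - 1)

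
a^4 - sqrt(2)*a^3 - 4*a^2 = a^2*(a - 2*sqrt(2))*(a + sqrt(2))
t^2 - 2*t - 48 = (t - 8)*(t + 6)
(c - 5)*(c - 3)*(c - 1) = c^3 - 9*c^2 + 23*c - 15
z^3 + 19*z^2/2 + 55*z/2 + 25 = (z + 2)*(z + 5/2)*(z + 5)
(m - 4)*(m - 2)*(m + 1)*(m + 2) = m^4 - 3*m^3 - 8*m^2 + 12*m + 16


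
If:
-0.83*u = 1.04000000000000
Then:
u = -1.25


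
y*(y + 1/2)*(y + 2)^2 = y^4 + 9*y^3/2 + 6*y^2 + 2*y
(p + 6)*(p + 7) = p^2 + 13*p + 42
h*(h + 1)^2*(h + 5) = h^4 + 7*h^3 + 11*h^2 + 5*h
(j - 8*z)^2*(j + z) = j^3 - 15*j^2*z + 48*j*z^2 + 64*z^3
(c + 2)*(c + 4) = c^2 + 6*c + 8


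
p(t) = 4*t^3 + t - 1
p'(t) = 12*t^2 + 1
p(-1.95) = -32.61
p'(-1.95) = 46.63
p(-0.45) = -1.81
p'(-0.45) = 3.43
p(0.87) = 2.50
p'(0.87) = 10.08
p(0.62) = 0.57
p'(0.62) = 5.61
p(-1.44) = -14.38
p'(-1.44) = 25.88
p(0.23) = -0.72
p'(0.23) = 1.63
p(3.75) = 213.69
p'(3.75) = 169.75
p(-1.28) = -10.67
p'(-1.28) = 20.66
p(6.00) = 869.00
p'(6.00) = 433.00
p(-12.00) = -6925.00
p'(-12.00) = 1729.00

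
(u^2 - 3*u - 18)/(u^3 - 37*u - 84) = (u - 6)/(u^2 - 3*u - 28)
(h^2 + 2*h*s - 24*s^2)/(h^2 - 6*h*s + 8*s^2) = (-h - 6*s)/(-h + 2*s)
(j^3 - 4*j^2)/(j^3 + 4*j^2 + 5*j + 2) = j^2*(j - 4)/(j^3 + 4*j^2 + 5*j + 2)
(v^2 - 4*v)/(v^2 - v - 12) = v/(v + 3)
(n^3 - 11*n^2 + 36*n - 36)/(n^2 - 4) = (n^2 - 9*n + 18)/(n + 2)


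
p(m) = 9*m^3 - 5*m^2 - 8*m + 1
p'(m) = 27*m^2 - 10*m - 8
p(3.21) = 221.48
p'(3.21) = 238.11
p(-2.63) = -176.27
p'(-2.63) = 205.06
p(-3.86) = -560.23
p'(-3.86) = 432.89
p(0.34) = -1.94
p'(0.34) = -8.28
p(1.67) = 15.61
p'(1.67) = 50.60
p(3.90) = 427.62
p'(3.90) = 363.67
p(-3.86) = -560.23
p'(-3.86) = 432.89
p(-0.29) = 2.68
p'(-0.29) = -2.83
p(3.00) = 175.00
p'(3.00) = 205.00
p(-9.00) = -6893.00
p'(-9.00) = 2269.00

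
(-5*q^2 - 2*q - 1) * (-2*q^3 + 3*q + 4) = 10*q^5 + 4*q^4 - 13*q^3 - 26*q^2 - 11*q - 4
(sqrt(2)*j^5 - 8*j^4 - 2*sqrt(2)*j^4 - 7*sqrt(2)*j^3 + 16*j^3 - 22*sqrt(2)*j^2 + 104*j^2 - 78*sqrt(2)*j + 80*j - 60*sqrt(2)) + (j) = sqrt(2)*j^5 - 8*j^4 - 2*sqrt(2)*j^4 - 7*sqrt(2)*j^3 + 16*j^3 - 22*sqrt(2)*j^2 + 104*j^2 - 78*sqrt(2)*j + 81*j - 60*sqrt(2)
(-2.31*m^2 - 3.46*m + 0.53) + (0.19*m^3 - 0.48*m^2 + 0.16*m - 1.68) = 0.19*m^3 - 2.79*m^2 - 3.3*m - 1.15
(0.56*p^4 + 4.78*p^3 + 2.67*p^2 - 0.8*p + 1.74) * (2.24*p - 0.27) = 1.2544*p^5 + 10.556*p^4 + 4.6902*p^3 - 2.5129*p^2 + 4.1136*p - 0.4698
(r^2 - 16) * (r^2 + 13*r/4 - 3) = r^4 + 13*r^3/4 - 19*r^2 - 52*r + 48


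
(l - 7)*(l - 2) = l^2 - 9*l + 14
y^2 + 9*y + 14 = (y + 2)*(y + 7)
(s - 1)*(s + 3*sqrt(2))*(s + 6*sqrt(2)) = s^3 - s^2 + 9*sqrt(2)*s^2 - 9*sqrt(2)*s + 36*s - 36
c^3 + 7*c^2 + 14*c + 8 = (c + 1)*(c + 2)*(c + 4)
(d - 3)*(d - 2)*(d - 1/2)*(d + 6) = d^4 + d^3/2 - 49*d^2/2 + 48*d - 18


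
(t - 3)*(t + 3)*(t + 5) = t^3 + 5*t^2 - 9*t - 45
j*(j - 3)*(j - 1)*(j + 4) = j^4 - 13*j^2 + 12*j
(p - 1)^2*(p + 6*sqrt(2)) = p^3 - 2*p^2 + 6*sqrt(2)*p^2 - 12*sqrt(2)*p + p + 6*sqrt(2)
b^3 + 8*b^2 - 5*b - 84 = (b - 3)*(b + 4)*(b + 7)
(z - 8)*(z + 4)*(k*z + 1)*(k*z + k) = k^2*z^4 - 3*k^2*z^3 - 36*k^2*z^2 - 32*k^2*z + k*z^3 - 3*k*z^2 - 36*k*z - 32*k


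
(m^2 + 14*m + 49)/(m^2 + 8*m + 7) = (m + 7)/(m + 1)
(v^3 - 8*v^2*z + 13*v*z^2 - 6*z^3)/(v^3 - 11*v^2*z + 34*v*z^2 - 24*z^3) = (-v + z)/(-v + 4*z)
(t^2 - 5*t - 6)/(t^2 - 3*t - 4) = (t - 6)/(t - 4)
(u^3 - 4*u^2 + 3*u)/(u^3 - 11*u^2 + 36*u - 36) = u*(u - 1)/(u^2 - 8*u + 12)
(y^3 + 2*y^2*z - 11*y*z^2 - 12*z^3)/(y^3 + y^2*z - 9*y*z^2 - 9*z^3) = (y + 4*z)/(y + 3*z)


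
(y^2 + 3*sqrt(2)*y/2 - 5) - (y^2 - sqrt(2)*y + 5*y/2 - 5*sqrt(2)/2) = -5*y/2 + 5*sqrt(2)*y/2 - 5 + 5*sqrt(2)/2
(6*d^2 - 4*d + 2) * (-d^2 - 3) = -6*d^4 + 4*d^3 - 20*d^2 + 12*d - 6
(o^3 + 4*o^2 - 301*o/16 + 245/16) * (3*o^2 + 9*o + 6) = 3*o^5 + 21*o^4 - 231*o^3/16 - 795*o^2/8 + 399*o/16 + 735/8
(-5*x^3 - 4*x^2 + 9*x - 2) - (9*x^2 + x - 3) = -5*x^3 - 13*x^2 + 8*x + 1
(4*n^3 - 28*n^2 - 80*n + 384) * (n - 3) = 4*n^4 - 40*n^3 + 4*n^2 + 624*n - 1152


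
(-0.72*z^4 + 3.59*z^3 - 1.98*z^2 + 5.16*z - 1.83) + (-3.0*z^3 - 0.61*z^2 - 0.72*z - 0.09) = -0.72*z^4 + 0.59*z^3 - 2.59*z^2 + 4.44*z - 1.92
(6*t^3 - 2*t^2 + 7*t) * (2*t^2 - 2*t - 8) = 12*t^5 - 16*t^4 - 30*t^3 + 2*t^2 - 56*t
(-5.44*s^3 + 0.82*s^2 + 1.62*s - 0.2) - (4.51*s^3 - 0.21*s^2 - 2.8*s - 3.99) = -9.95*s^3 + 1.03*s^2 + 4.42*s + 3.79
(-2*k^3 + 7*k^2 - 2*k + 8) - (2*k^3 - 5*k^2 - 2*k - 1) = -4*k^3 + 12*k^2 + 9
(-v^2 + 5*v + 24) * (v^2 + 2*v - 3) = -v^4 + 3*v^3 + 37*v^2 + 33*v - 72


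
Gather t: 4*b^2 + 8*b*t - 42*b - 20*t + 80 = 4*b^2 - 42*b + t*(8*b - 20) + 80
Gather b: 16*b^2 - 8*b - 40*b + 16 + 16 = 16*b^2 - 48*b + 32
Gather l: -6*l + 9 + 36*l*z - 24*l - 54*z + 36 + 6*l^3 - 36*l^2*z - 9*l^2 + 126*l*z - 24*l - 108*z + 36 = 6*l^3 + l^2*(-36*z - 9) + l*(162*z - 54) - 162*z + 81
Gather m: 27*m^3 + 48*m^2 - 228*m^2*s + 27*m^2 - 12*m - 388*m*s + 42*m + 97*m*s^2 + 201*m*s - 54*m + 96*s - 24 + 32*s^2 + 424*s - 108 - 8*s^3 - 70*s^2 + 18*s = 27*m^3 + m^2*(75 - 228*s) + m*(97*s^2 - 187*s - 24) - 8*s^3 - 38*s^2 + 538*s - 132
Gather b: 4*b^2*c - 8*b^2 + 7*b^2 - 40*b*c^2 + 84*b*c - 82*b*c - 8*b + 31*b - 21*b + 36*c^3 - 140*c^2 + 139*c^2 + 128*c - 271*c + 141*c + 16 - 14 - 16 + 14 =b^2*(4*c - 1) + b*(-40*c^2 + 2*c + 2) + 36*c^3 - c^2 - 2*c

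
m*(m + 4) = m^2 + 4*m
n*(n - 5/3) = n^2 - 5*n/3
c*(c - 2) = c^2 - 2*c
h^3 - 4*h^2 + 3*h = h*(h - 3)*(h - 1)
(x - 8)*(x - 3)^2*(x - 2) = x^4 - 16*x^3 + 85*x^2 - 186*x + 144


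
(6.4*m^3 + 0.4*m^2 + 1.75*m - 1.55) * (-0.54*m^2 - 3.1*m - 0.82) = -3.456*m^5 - 20.056*m^4 - 7.433*m^3 - 4.916*m^2 + 3.37*m + 1.271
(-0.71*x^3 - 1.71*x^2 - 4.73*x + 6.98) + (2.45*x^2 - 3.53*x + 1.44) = -0.71*x^3 + 0.74*x^2 - 8.26*x + 8.42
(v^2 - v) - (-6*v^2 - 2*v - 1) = 7*v^2 + v + 1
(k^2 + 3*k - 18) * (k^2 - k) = k^4 + 2*k^3 - 21*k^2 + 18*k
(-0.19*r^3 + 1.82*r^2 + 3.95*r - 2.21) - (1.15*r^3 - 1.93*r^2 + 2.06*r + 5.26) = -1.34*r^3 + 3.75*r^2 + 1.89*r - 7.47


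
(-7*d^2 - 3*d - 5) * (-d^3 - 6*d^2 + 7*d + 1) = 7*d^5 + 45*d^4 - 26*d^3 + 2*d^2 - 38*d - 5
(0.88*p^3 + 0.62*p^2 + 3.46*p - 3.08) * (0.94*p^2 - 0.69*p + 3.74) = 0.8272*p^5 - 0.0244*p^4 + 6.1158*p^3 - 2.9638*p^2 + 15.0656*p - 11.5192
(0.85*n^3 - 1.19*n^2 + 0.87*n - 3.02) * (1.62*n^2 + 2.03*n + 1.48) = 1.377*n^5 - 0.2023*n^4 + 0.2517*n^3 - 4.8875*n^2 - 4.843*n - 4.4696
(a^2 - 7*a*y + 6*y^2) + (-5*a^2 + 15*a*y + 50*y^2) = -4*a^2 + 8*a*y + 56*y^2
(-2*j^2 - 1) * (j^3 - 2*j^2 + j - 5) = -2*j^5 + 4*j^4 - 3*j^3 + 12*j^2 - j + 5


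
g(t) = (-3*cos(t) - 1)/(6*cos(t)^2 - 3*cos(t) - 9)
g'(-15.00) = 1.55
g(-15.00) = -0.39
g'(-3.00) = 187.89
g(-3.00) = -13.18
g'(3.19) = 4701.81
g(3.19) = -113.68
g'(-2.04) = 0.48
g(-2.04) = -0.06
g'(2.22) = -0.75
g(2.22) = -0.16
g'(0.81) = -0.44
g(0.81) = 0.37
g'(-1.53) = 0.30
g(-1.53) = 0.12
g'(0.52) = -0.47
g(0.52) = 0.51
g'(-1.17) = 0.34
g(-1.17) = 0.23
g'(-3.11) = 16913.77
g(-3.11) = -267.05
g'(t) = (12*sin(t)*cos(t) - 3*sin(t))*(-3*cos(t) - 1)/(6*cos(t)^2 - 3*cos(t) - 9)^2 + 3*sin(t)/(6*cos(t)^2 - 3*cos(t) - 9)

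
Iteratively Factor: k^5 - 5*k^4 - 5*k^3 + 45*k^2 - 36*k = (k + 3)*(k^4 - 8*k^3 + 19*k^2 - 12*k) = (k - 3)*(k + 3)*(k^3 - 5*k^2 + 4*k) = (k - 3)*(k - 1)*(k + 3)*(k^2 - 4*k) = (k - 4)*(k - 3)*(k - 1)*(k + 3)*(k)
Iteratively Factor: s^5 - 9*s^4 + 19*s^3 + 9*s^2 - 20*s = (s - 1)*(s^4 - 8*s^3 + 11*s^2 + 20*s) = (s - 4)*(s - 1)*(s^3 - 4*s^2 - 5*s) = s*(s - 4)*(s - 1)*(s^2 - 4*s - 5) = s*(s - 4)*(s - 1)*(s + 1)*(s - 5)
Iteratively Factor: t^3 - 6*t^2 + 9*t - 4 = (t - 1)*(t^2 - 5*t + 4) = (t - 1)^2*(t - 4)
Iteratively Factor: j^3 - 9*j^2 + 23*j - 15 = (j - 3)*(j^2 - 6*j + 5) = (j - 3)*(j - 1)*(j - 5)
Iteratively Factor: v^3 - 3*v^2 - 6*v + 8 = (v - 4)*(v^2 + v - 2) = (v - 4)*(v + 2)*(v - 1)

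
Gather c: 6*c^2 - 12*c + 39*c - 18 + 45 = 6*c^2 + 27*c + 27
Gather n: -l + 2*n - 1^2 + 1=-l + 2*n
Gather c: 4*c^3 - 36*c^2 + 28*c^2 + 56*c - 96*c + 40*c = 4*c^3 - 8*c^2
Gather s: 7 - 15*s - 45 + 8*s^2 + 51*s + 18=8*s^2 + 36*s - 20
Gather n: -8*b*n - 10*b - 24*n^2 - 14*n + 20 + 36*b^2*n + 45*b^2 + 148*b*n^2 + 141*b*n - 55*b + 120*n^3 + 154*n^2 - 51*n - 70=45*b^2 - 65*b + 120*n^3 + n^2*(148*b + 130) + n*(36*b^2 + 133*b - 65) - 50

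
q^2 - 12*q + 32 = (q - 8)*(q - 4)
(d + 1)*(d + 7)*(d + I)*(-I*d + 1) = -I*d^4 + 2*d^3 - 8*I*d^3 + 16*d^2 - 6*I*d^2 + 14*d + 8*I*d + 7*I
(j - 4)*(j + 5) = j^2 + j - 20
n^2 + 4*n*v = n*(n + 4*v)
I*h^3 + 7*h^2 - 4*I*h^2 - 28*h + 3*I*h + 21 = (h - 3)*(h - 7*I)*(I*h - I)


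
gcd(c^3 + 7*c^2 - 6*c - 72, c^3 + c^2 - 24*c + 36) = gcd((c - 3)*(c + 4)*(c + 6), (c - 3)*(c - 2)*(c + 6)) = c^2 + 3*c - 18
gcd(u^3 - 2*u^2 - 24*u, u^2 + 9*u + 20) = u + 4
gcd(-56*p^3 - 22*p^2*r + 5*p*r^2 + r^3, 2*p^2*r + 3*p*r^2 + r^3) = 2*p + r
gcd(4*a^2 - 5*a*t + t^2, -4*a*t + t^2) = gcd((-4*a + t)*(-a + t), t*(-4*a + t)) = -4*a + t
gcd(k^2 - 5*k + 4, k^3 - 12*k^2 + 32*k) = k - 4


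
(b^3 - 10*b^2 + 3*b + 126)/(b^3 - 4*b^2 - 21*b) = (b - 6)/b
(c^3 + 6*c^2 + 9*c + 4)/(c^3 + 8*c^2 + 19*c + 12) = (c + 1)/(c + 3)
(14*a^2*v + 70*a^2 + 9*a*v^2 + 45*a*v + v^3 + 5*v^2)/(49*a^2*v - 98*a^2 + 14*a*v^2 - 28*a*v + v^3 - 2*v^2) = (2*a*v + 10*a + v^2 + 5*v)/(7*a*v - 14*a + v^2 - 2*v)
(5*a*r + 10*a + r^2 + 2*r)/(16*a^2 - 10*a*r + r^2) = (5*a*r + 10*a + r^2 + 2*r)/(16*a^2 - 10*a*r + r^2)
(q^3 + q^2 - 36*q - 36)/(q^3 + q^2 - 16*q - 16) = (q^2 - 36)/(q^2 - 16)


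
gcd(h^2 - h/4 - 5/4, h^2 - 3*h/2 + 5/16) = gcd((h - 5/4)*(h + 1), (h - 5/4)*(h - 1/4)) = h - 5/4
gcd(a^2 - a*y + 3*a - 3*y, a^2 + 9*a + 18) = a + 3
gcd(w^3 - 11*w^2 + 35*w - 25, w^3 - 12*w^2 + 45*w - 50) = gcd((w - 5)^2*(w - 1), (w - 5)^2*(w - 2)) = w^2 - 10*w + 25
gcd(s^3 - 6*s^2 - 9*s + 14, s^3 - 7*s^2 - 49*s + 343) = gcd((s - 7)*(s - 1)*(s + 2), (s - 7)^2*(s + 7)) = s - 7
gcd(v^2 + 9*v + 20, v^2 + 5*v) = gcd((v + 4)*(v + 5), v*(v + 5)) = v + 5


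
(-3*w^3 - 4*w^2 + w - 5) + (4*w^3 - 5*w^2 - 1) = w^3 - 9*w^2 + w - 6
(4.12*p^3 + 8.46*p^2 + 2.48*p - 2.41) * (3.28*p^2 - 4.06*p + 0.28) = 13.5136*p^5 + 11.0216*p^4 - 25.0596*p^3 - 15.6048*p^2 + 10.479*p - 0.6748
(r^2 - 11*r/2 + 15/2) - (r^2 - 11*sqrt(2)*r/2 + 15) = -11*r/2 + 11*sqrt(2)*r/2 - 15/2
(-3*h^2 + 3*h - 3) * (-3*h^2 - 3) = 9*h^4 - 9*h^3 + 18*h^2 - 9*h + 9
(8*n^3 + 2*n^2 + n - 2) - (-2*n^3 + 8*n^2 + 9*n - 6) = 10*n^3 - 6*n^2 - 8*n + 4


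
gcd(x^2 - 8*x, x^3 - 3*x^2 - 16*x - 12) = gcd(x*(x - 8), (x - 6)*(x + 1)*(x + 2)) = 1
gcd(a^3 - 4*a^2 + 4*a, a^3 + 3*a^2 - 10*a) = a^2 - 2*a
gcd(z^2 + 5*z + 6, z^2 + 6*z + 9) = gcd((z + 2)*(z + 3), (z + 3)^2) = z + 3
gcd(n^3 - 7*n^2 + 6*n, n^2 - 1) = n - 1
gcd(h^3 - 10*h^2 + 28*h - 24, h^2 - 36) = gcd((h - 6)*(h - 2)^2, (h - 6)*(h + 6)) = h - 6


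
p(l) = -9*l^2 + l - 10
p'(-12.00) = 217.00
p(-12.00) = -1318.00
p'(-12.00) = 217.00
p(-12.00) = -1318.00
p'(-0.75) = 14.50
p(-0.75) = -15.81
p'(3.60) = -63.80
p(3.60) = -123.04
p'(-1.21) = 22.78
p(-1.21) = -24.39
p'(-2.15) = 39.70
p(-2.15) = -53.75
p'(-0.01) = 1.18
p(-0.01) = -10.01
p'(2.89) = -51.02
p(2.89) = -82.28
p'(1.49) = -25.82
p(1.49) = -28.49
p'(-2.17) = 40.06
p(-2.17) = -54.55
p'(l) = 1 - 18*l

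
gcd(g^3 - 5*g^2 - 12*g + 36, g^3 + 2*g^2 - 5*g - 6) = g^2 + g - 6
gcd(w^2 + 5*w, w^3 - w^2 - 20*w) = w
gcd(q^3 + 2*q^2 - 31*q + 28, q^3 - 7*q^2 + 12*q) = q - 4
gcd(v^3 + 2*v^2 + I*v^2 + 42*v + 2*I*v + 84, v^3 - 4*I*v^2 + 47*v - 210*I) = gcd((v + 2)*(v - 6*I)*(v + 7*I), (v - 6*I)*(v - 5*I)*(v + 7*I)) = v^2 + I*v + 42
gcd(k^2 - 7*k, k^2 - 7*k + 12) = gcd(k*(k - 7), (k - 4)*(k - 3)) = 1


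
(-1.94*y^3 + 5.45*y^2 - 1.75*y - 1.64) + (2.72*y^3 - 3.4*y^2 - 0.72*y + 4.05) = 0.78*y^3 + 2.05*y^2 - 2.47*y + 2.41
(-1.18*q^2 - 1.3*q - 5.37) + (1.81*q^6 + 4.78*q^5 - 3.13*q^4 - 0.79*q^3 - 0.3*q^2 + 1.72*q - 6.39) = 1.81*q^6 + 4.78*q^5 - 3.13*q^4 - 0.79*q^3 - 1.48*q^2 + 0.42*q - 11.76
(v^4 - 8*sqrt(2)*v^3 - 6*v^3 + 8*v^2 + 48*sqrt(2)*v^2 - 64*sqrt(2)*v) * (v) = v^5 - 8*sqrt(2)*v^4 - 6*v^4 + 8*v^3 + 48*sqrt(2)*v^3 - 64*sqrt(2)*v^2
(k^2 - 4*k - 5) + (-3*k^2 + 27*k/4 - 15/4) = -2*k^2 + 11*k/4 - 35/4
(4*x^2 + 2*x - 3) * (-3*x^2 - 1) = -12*x^4 - 6*x^3 + 5*x^2 - 2*x + 3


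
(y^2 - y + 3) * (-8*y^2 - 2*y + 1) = -8*y^4 + 6*y^3 - 21*y^2 - 7*y + 3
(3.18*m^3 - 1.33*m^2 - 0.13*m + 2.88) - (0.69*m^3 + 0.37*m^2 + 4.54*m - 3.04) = 2.49*m^3 - 1.7*m^2 - 4.67*m + 5.92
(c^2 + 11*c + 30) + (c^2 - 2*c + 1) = 2*c^2 + 9*c + 31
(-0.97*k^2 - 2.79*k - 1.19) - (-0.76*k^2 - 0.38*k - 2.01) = -0.21*k^2 - 2.41*k + 0.82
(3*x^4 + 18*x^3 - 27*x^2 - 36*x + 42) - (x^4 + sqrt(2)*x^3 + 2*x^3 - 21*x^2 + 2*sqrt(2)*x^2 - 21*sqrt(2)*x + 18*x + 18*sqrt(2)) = 2*x^4 - sqrt(2)*x^3 + 16*x^3 - 6*x^2 - 2*sqrt(2)*x^2 - 54*x + 21*sqrt(2)*x - 18*sqrt(2) + 42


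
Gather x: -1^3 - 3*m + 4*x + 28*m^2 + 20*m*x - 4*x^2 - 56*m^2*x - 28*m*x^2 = 28*m^2 - 3*m + x^2*(-28*m - 4) + x*(-56*m^2 + 20*m + 4) - 1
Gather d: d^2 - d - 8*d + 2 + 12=d^2 - 9*d + 14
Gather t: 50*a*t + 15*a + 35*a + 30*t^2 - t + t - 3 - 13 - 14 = 50*a*t + 50*a + 30*t^2 - 30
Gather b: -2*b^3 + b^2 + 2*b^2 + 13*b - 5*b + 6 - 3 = -2*b^3 + 3*b^2 + 8*b + 3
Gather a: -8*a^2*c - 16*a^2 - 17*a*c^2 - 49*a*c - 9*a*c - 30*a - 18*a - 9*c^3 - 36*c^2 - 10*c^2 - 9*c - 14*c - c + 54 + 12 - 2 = a^2*(-8*c - 16) + a*(-17*c^2 - 58*c - 48) - 9*c^3 - 46*c^2 - 24*c + 64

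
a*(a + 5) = a^2 + 5*a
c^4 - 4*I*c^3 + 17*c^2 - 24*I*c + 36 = (c - 6*I)*(c - 2*I)*(c + I)*(c + 3*I)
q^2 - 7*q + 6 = (q - 6)*(q - 1)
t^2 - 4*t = t*(t - 4)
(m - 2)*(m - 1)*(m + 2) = m^3 - m^2 - 4*m + 4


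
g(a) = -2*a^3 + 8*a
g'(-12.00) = -856.00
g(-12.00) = 3360.00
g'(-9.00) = -478.00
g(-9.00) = 1386.00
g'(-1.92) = -14.12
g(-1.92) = -1.20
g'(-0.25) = 7.62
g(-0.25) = -1.97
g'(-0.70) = 5.06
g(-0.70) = -4.91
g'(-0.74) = 4.71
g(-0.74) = -5.11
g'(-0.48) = 6.62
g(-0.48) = -3.62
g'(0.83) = 3.87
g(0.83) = 5.50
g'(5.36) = -164.38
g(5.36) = -265.10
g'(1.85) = -12.54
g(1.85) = 2.14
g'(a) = 8 - 6*a^2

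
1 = 1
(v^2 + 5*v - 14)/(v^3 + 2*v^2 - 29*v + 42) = 1/(v - 3)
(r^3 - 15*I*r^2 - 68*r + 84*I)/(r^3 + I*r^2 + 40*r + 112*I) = (r^2 - 8*I*r - 12)/(r^2 + 8*I*r - 16)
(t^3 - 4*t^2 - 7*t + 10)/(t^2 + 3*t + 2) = (t^2 - 6*t + 5)/(t + 1)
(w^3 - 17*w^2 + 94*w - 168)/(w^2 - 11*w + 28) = w - 6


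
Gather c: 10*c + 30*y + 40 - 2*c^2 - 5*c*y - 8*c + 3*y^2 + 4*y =-2*c^2 + c*(2 - 5*y) + 3*y^2 + 34*y + 40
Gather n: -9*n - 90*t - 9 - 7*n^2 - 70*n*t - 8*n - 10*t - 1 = -7*n^2 + n*(-70*t - 17) - 100*t - 10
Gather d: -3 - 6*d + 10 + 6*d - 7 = 0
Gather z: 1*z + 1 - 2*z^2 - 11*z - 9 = -2*z^2 - 10*z - 8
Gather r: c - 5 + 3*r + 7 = c + 3*r + 2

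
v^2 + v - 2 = (v - 1)*(v + 2)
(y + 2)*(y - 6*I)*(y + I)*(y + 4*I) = y^4 + 2*y^3 - I*y^3 + 26*y^2 - 2*I*y^2 + 52*y + 24*I*y + 48*I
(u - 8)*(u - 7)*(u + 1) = u^3 - 14*u^2 + 41*u + 56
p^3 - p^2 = p^2*(p - 1)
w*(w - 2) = w^2 - 2*w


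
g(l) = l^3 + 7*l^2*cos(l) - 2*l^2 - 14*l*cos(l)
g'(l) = -7*l^2*sin(l) + 3*l^2 + 14*l*sin(l) + 14*l*cos(l) - 4*l - 14*cos(l)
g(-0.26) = 3.82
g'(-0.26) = -14.75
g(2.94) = -10.83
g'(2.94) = -16.31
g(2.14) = -0.49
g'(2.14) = -5.19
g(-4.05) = -204.72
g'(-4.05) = -26.36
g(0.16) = -2.08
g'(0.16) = -11.84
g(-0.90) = 9.01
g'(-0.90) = 3.81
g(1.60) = -0.89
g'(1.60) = 5.51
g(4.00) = -4.60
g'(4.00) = 46.93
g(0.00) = 0.00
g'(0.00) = -14.00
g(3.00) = -11.79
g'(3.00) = -15.68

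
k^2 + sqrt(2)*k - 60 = (k - 5*sqrt(2))*(k + 6*sqrt(2))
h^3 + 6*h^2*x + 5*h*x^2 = h*(h + x)*(h + 5*x)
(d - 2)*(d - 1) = d^2 - 3*d + 2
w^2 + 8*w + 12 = (w + 2)*(w + 6)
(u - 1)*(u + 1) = u^2 - 1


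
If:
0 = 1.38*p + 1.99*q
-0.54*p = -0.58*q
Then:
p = 0.00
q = 0.00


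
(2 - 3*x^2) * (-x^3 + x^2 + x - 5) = 3*x^5 - 3*x^4 - 5*x^3 + 17*x^2 + 2*x - 10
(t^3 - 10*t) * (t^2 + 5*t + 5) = t^5 + 5*t^4 - 5*t^3 - 50*t^2 - 50*t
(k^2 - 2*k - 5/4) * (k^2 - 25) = k^4 - 2*k^3 - 105*k^2/4 + 50*k + 125/4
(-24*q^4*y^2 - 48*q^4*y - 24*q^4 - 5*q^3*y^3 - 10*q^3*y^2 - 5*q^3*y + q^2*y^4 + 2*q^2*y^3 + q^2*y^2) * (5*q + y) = -120*q^5*y^2 - 240*q^5*y - 120*q^5 - 49*q^4*y^3 - 98*q^4*y^2 - 49*q^4*y + q^2*y^5 + 2*q^2*y^4 + q^2*y^3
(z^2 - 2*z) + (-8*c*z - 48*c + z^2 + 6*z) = -8*c*z - 48*c + 2*z^2 + 4*z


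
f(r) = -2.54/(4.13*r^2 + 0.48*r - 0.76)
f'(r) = -2.54*(-8.26*r - 0.48)/(4.13*r^2 + 0.48*r - 0.76)^2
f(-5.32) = -0.02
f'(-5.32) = -0.01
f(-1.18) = -0.57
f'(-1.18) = -1.20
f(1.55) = -0.26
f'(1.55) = 0.34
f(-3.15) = -0.07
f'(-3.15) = -0.04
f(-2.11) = -0.15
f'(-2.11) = -0.16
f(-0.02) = 3.31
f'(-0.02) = 1.36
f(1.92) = -0.17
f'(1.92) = 0.18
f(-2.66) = -0.09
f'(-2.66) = -0.07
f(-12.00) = -0.00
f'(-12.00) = -0.00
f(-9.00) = -0.01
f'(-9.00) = -0.00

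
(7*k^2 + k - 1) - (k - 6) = 7*k^2 + 5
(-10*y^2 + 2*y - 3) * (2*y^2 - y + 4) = -20*y^4 + 14*y^3 - 48*y^2 + 11*y - 12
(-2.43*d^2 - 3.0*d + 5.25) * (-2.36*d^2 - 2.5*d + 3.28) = 5.7348*d^4 + 13.155*d^3 - 12.8604*d^2 - 22.965*d + 17.22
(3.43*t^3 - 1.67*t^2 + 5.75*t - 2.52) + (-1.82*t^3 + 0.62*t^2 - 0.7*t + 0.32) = 1.61*t^3 - 1.05*t^2 + 5.05*t - 2.2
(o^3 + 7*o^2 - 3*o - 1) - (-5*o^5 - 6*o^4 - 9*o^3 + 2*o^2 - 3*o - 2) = 5*o^5 + 6*o^4 + 10*o^3 + 5*o^2 + 1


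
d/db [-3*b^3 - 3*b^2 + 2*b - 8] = -9*b^2 - 6*b + 2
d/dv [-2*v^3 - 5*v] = -6*v^2 - 5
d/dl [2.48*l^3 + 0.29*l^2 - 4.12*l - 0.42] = 7.44*l^2 + 0.58*l - 4.12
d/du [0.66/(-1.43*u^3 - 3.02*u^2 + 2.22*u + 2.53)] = (2.8314*u^2 + 3.9864*u - 1.4652)/(1.43*u^3 + 3.02*u^2 - 2.22*u - 2.53)^2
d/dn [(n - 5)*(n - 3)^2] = (n - 3)*(3*n - 13)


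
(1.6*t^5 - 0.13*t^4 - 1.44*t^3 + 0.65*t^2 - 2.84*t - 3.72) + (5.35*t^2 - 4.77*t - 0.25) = 1.6*t^5 - 0.13*t^4 - 1.44*t^3 + 6.0*t^2 - 7.61*t - 3.97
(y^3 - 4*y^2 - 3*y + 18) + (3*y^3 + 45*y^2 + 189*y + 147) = 4*y^3 + 41*y^2 + 186*y + 165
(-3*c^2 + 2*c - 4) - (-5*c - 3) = -3*c^2 + 7*c - 1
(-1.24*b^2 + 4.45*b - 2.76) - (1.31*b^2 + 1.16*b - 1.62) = -2.55*b^2 + 3.29*b - 1.14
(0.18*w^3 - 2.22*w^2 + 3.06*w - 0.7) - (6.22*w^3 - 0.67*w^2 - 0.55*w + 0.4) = -6.04*w^3 - 1.55*w^2 + 3.61*w - 1.1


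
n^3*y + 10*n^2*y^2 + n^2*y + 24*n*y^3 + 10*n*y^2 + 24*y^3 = (n + 4*y)*(n + 6*y)*(n*y + y)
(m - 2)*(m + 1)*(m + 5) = m^3 + 4*m^2 - 7*m - 10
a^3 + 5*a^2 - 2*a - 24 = (a - 2)*(a + 3)*(a + 4)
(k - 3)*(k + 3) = k^2 - 9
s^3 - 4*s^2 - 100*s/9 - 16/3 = (s - 6)*(s + 2/3)*(s + 4/3)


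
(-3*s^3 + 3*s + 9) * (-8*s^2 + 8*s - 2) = 24*s^5 - 24*s^4 - 18*s^3 - 48*s^2 + 66*s - 18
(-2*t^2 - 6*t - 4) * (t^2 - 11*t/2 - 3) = -2*t^4 + 5*t^3 + 35*t^2 + 40*t + 12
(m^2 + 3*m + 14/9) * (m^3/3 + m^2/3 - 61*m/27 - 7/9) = m^5/3 + 4*m^4/3 - 20*m^3/27 - 190*m^2/27 - 1421*m/243 - 98/81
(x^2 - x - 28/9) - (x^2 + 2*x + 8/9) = -3*x - 4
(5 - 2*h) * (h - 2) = -2*h^2 + 9*h - 10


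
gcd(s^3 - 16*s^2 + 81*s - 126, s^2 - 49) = s - 7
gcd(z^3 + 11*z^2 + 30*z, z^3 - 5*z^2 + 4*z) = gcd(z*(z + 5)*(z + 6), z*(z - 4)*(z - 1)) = z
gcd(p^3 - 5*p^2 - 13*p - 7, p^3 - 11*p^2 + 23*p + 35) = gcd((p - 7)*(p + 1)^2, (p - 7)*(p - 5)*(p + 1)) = p^2 - 6*p - 7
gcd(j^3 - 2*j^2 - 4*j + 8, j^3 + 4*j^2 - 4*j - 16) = j^2 - 4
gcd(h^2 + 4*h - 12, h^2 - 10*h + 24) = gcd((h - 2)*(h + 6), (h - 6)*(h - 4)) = 1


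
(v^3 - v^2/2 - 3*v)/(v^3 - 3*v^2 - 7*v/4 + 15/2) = 2*v/(2*v - 5)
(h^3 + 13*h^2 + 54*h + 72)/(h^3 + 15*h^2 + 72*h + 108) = (h + 4)/(h + 6)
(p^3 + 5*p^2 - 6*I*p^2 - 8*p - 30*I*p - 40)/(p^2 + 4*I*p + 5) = (p^3 + p^2*(5 - 6*I) + p*(-8 - 30*I) - 40)/(p^2 + 4*I*p + 5)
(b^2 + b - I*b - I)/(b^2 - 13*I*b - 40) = (-b^2 - b + I*b + I)/(-b^2 + 13*I*b + 40)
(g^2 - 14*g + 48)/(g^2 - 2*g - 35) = (-g^2 + 14*g - 48)/(-g^2 + 2*g + 35)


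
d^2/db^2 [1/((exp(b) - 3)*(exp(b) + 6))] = (4*exp(3*b) + 9*exp(2*b) + 81*exp(b) + 54)*exp(b)/(exp(6*b) + 9*exp(5*b) - 27*exp(4*b) - 297*exp(3*b) + 486*exp(2*b) + 2916*exp(b) - 5832)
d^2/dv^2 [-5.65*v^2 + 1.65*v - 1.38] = -11.3000000000000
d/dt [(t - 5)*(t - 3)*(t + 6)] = 3*t^2 - 4*t - 33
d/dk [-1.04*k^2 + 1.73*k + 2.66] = 1.73 - 2.08*k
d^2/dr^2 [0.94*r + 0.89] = 0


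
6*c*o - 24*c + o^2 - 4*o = (6*c + o)*(o - 4)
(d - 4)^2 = d^2 - 8*d + 16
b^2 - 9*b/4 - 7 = (b - 4)*(b + 7/4)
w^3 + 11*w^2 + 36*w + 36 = (w + 2)*(w + 3)*(w + 6)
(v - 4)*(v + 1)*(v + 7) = v^3 + 4*v^2 - 25*v - 28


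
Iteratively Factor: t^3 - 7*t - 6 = (t - 3)*(t^2 + 3*t + 2) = (t - 3)*(t + 1)*(t + 2)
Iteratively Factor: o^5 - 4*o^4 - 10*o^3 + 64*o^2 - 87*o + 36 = (o - 3)*(o^4 - o^3 - 13*o^2 + 25*o - 12) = (o - 3)*(o + 4)*(o^3 - 5*o^2 + 7*o - 3) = (o - 3)*(o - 1)*(o + 4)*(o^2 - 4*o + 3) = (o - 3)^2*(o - 1)*(o + 4)*(o - 1)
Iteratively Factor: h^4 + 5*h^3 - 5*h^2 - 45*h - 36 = (h + 4)*(h^3 + h^2 - 9*h - 9) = (h + 3)*(h + 4)*(h^2 - 2*h - 3) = (h + 1)*(h + 3)*(h + 4)*(h - 3)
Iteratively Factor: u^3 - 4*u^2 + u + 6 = (u + 1)*(u^2 - 5*u + 6) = (u - 2)*(u + 1)*(u - 3)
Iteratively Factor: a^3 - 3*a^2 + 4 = (a - 2)*(a^2 - a - 2) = (a - 2)^2*(a + 1)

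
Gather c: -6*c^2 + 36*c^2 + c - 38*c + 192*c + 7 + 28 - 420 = 30*c^2 + 155*c - 385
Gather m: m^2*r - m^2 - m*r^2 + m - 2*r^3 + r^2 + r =m^2*(r - 1) + m*(1 - r^2) - 2*r^3 + r^2 + r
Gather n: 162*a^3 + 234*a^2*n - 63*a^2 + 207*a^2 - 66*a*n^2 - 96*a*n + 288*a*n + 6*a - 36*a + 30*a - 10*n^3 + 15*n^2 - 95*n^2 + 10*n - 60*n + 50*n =162*a^3 + 144*a^2 - 10*n^3 + n^2*(-66*a - 80) + n*(234*a^2 + 192*a)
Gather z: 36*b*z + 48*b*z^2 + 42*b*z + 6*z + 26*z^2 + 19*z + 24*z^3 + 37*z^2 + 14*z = 24*z^3 + z^2*(48*b + 63) + z*(78*b + 39)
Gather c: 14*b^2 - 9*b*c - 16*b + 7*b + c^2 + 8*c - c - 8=14*b^2 - 9*b + c^2 + c*(7 - 9*b) - 8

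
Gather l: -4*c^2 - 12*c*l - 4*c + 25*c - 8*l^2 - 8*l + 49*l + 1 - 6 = -4*c^2 + 21*c - 8*l^2 + l*(41 - 12*c) - 5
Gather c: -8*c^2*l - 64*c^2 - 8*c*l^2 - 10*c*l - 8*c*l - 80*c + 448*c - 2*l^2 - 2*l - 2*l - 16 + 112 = c^2*(-8*l - 64) + c*(-8*l^2 - 18*l + 368) - 2*l^2 - 4*l + 96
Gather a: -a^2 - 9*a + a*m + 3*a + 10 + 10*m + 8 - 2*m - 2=-a^2 + a*(m - 6) + 8*m + 16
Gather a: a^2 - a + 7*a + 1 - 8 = a^2 + 6*a - 7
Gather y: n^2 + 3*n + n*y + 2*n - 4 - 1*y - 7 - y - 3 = n^2 + 5*n + y*(n - 2) - 14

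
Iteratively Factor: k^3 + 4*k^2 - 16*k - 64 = (k - 4)*(k^2 + 8*k + 16) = (k - 4)*(k + 4)*(k + 4)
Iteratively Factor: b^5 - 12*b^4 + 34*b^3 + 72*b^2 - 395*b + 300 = (b - 4)*(b^4 - 8*b^3 + 2*b^2 + 80*b - 75) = (b - 5)*(b - 4)*(b^3 - 3*b^2 - 13*b + 15) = (b - 5)^2*(b - 4)*(b^2 + 2*b - 3) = (b - 5)^2*(b - 4)*(b - 1)*(b + 3)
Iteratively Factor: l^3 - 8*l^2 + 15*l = (l - 5)*(l^2 - 3*l) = l*(l - 5)*(l - 3)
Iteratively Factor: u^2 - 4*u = (u)*(u - 4)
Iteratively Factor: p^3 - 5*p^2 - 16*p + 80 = (p + 4)*(p^2 - 9*p + 20) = (p - 5)*(p + 4)*(p - 4)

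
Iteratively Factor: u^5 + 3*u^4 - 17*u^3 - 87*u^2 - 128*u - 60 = (u + 2)*(u^4 + u^3 - 19*u^2 - 49*u - 30) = (u - 5)*(u + 2)*(u^3 + 6*u^2 + 11*u + 6) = (u - 5)*(u + 1)*(u + 2)*(u^2 + 5*u + 6) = (u - 5)*(u + 1)*(u + 2)*(u + 3)*(u + 2)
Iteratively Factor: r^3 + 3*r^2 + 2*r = (r + 1)*(r^2 + 2*r) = r*(r + 1)*(r + 2)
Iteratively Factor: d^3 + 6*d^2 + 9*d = (d + 3)*(d^2 + 3*d) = d*(d + 3)*(d + 3)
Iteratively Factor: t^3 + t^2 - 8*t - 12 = (t + 2)*(t^2 - t - 6) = (t + 2)^2*(t - 3)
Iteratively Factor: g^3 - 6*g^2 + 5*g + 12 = (g + 1)*(g^2 - 7*g + 12) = (g - 4)*(g + 1)*(g - 3)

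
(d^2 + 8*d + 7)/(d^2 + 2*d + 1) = (d + 7)/(d + 1)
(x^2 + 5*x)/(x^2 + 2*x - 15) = x/(x - 3)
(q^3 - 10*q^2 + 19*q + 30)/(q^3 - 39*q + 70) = (q^2 - 5*q - 6)/(q^2 + 5*q - 14)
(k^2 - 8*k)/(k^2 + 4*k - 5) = k*(k - 8)/(k^2 + 4*k - 5)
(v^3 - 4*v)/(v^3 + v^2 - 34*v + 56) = v*(v + 2)/(v^2 + 3*v - 28)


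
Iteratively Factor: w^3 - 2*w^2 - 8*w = (w + 2)*(w^2 - 4*w) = w*(w + 2)*(w - 4)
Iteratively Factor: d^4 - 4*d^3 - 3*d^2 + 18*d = (d + 2)*(d^3 - 6*d^2 + 9*d) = (d - 3)*(d + 2)*(d^2 - 3*d) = (d - 3)^2*(d + 2)*(d)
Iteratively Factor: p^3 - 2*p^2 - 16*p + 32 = (p - 4)*(p^2 + 2*p - 8) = (p - 4)*(p + 4)*(p - 2)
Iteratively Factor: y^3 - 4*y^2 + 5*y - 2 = (y - 2)*(y^2 - 2*y + 1) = (y - 2)*(y - 1)*(y - 1)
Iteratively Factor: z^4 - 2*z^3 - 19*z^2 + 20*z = (z + 4)*(z^3 - 6*z^2 + 5*z) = (z - 5)*(z + 4)*(z^2 - z) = z*(z - 5)*(z + 4)*(z - 1)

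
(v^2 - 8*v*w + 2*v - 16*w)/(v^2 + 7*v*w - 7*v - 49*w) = (v^2 - 8*v*w + 2*v - 16*w)/(v^2 + 7*v*w - 7*v - 49*w)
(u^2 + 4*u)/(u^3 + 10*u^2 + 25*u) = (u + 4)/(u^2 + 10*u + 25)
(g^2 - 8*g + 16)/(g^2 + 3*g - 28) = (g - 4)/(g + 7)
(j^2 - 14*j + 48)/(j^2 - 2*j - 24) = (j - 8)/(j + 4)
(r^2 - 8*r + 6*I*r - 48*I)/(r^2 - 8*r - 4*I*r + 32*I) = (r + 6*I)/(r - 4*I)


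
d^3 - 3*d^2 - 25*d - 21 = (d - 7)*(d + 1)*(d + 3)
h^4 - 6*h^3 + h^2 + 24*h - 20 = (h - 5)*(h - 2)*(h - 1)*(h + 2)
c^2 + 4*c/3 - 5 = (c - 5/3)*(c + 3)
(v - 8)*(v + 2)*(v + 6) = v^3 - 52*v - 96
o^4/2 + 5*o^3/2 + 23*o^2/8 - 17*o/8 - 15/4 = (o/2 + 1)*(o - 1)*(o + 3/2)*(o + 5/2)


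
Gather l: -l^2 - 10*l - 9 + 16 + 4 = -l^2 - 10*l + 11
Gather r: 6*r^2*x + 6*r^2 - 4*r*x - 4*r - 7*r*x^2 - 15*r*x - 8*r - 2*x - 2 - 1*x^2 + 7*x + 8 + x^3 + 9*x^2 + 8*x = r^2*(6*x + 6) + r*(-7*x^2 - 19*x - 12) + x^3 + 8*x^2 + 13*x + 6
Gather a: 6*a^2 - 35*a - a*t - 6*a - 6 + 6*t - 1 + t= 6*a^2 + a*(-t - 41) + 7*t - 7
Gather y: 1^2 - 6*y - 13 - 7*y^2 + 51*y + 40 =-7*y^2 + 45*y + 28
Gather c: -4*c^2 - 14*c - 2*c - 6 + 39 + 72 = -4*c^2 - 16*c + 105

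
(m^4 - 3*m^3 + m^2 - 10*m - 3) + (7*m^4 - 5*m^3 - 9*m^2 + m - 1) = 8*m^4 - 8*m^3 - 8*m^2 - 9*m - 4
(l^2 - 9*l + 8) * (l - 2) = l^3 - 11*l^2 + 26*l - 16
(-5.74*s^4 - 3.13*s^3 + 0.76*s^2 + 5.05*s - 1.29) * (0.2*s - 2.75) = -1.148*s^5 + 15.159*s^4 + 8.7595*s^3 - 1.08*s^2 - 14.1455*s + 3.5475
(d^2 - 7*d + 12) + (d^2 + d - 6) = 2*d^2 - 6*d + 6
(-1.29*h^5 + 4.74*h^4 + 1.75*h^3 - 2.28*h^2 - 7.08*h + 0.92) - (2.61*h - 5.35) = -1.29*h^5 + 4.74*h^4 + 1.75*h^3 - 2.28*h^2 - 9.69*h + 6.27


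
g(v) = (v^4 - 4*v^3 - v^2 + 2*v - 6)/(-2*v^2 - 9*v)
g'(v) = (4*v + 9)*(v^4 - 4*v^3 - v^2 + 2*v - 6)/(-2*v^2 - 9*v)^2 + (4*v^3 - 12*v^2 - 2*v + 2)/(-2*v^2 - 9*v) = (-4*v^5 - 19*v^4 + 72*v^3 + 13*v^2 - 24*v - 54)/(v^2*(4*v^2 + 36*v + 81))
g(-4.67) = -532.73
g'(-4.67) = -2833.53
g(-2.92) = 16.46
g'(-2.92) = -25.81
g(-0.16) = -4.56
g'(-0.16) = -25.99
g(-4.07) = 146.67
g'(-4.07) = -435.99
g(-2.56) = 9.30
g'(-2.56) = -15.12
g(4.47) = -0.31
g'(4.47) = -1.27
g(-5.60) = -132.90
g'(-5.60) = -58.06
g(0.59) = 0.98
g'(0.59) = -1.43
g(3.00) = 0.80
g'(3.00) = -0.28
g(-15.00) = -202.74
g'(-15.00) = 18.50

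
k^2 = k^2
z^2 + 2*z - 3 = (z - 1)*(z + 3)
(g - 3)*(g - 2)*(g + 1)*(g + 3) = g^4 - g^3 - 11*g^2 + 9*g + 18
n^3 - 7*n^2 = n^2*(n - 7)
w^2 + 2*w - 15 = (w - 3)*(w + 5)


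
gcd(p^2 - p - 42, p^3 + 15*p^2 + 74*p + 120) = p + 6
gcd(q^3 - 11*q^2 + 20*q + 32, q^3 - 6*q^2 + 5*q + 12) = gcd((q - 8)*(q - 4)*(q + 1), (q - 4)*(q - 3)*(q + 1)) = q^2 - 3*q - 4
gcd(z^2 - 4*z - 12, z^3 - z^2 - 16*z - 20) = z + 2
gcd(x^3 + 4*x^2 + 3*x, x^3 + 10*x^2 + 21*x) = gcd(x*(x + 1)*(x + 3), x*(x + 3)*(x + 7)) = x^2 + 3*x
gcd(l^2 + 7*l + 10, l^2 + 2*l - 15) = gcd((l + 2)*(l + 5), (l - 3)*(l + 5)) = l + 5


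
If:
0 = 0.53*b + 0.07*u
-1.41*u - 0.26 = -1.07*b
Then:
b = 0.02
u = -0.17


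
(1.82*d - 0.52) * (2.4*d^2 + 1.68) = 4.368*d^3 - 1.248*d^2 + 3.0576*d - 0.8736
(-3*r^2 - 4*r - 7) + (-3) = -3*r^2 - 4*r - 10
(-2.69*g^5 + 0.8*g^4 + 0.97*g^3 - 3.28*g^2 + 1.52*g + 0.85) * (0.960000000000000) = -2.5824*g^5 + 0.768*g^4 + 0.9312*g^3 - 3.1488*g^2 + 1.4592*g + 0.816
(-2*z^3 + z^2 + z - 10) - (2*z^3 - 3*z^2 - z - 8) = -4*z^3 + 4*z^2 + 2*z - 2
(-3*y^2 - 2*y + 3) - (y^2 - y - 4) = -4*y^2 - y + 7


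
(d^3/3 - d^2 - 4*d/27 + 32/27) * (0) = 0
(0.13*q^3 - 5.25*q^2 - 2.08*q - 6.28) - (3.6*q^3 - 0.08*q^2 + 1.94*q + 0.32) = -3.47*q^3 - 5.17*q^2 - 4.02*q - 6.6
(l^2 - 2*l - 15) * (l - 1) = l^3 - 3*l^2 - 13*l + 15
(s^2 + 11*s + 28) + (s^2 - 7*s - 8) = 2*s^2 + 4*s + 20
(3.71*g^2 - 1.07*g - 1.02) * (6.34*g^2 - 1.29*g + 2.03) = 23.5214*g^4 - 11.5697*g^3 + 2.4448*g^2 - 0.8563*g - 2.0706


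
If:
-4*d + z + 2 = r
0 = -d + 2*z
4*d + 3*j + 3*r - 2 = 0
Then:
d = 2*z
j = 13*z/3 - 4/3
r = 2 - 7*z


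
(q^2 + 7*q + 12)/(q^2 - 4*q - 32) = (q + 3)/(q - 8)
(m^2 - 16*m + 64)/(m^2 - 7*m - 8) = (m - 8)/(m + 1)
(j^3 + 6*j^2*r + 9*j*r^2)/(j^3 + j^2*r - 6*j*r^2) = (-j - 3*r)/(-j + 2*r)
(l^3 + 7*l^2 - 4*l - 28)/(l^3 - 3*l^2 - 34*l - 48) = (l^2 + 5*l - 14)/(l^2 - 5*l - 24)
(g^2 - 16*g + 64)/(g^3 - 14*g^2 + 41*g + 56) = (g - 8)/(g^2 - 6*g - 7)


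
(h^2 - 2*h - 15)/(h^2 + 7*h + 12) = (h - 5)/(h + 4)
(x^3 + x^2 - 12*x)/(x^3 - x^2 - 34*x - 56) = x*(x - 3)/(x^2 - 5*x - 14)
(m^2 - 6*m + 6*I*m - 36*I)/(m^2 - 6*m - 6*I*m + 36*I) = (m + 6*I)/(m - 6*I)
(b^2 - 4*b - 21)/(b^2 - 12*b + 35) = (b + 3)/(b - 5)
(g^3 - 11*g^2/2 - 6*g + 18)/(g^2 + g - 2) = (g^2 - 15*g/2 + 9)/(g - 1)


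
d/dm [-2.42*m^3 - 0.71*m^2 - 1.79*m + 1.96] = -7.26*m^2 - 1.42*m - 1.79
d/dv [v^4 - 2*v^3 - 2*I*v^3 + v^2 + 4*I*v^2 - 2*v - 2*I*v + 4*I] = 4*v^3 - 6*v^2*(1 + I) + 2*v*(1 + 4*I) - 2 - 2*I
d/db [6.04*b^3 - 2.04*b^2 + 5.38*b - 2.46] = 18.12*b^2 - 4.08*b + 5.38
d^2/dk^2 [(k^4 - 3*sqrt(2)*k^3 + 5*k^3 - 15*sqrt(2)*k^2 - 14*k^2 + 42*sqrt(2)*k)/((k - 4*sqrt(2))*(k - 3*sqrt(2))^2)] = 2*(35*sqrt(2)*k^4 + 60*k^4 - 684*sqrt(2)*k^3 - 570*k^3 + 1080*sqrt(2)*k^2 + 5760*k^2 - 10560*sqrt(2)*k + 2880*k - 8640*sqrt(2) + 14112)/(k^7 - 24*sqrt(2)*k^6 + 492*k^5 - 2792*sqrt(2)*k^4 + 18948*k^3 - 38448*sqrt(2)*k^2 + 86400*k - 41472*sqrt(2))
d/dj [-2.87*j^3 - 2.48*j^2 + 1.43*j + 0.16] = -8.61*j^2 - 4.96*j + 1.43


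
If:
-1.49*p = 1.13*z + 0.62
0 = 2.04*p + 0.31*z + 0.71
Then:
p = -0.33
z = -0.11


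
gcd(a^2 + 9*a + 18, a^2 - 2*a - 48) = a + 6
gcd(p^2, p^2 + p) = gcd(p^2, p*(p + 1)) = p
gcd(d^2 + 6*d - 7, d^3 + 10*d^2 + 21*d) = d + 7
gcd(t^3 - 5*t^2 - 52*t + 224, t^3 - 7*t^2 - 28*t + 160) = t^2 - 12*t + 32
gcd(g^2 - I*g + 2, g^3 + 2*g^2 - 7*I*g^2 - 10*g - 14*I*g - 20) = g - 2*I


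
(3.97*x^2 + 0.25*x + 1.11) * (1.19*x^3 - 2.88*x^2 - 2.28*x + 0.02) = 4.7243*x^5 - 11.1361*x^4 - 8.4507*x^3 - 3.6874*x^2 - 2.5258*x + 0.0222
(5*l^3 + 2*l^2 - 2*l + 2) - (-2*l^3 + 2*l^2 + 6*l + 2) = 7*l^3 - 8*l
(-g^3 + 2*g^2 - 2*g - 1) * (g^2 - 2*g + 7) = -g^5 + 4*g^4 - 13*g^3 + 17*g^2 - 12*g - 7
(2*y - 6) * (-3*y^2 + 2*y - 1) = -6*y^3 + 22*y^2 - 14*y + 6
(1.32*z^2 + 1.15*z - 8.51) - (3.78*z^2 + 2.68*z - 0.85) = -2.46*z^2 - 1.53*z - 7.66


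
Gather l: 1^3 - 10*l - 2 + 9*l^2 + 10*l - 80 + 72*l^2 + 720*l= 81*l^2 + 720*l - 81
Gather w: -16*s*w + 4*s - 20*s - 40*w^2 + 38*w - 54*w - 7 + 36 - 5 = -16*s - 40*w^2 + w*(-16*s - 16) + 24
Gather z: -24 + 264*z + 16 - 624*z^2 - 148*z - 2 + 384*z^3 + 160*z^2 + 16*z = 384*z^3 - 464*z^2 + 132*z - 10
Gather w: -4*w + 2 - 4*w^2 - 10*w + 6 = -4*w^2 - 14*w + 8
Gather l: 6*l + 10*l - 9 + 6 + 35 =16*l + 32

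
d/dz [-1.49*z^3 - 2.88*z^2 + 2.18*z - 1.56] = -4.47*z^2 - 5.76*z + 2.18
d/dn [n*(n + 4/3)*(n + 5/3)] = 3*n^2 + 6*n + 20/9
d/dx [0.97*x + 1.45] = 0.970000000000000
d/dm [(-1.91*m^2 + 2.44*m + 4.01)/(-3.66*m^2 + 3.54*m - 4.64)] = (2.169*m^2 + 47.078*m - 25.517)/(13.3956*m^4 - 25.9128*m^3 + 46.4964*m^2 - 32.8512*m + 21.5296)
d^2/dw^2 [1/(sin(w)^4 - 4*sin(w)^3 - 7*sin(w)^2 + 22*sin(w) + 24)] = 2*(-8*sin(w)^7 + 54*sin(w)^6 - 74*sin(w)^5 - 129*sin(w)^4 + 344*sin(w)^3 - 277*sin(w)^2 - 562*sin(w) + 652)/((sin(w) - 4)^3*(sin(w) - 3)^3*(sin(w) + 1)^2*(sin(w) + 2)^3)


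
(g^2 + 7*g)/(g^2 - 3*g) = (g + 7)/(g - 3)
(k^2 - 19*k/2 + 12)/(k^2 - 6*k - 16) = (k - 3/2)/(k + 2)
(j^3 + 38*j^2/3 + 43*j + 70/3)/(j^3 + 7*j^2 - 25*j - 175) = (j + 2/3)/(j - 5)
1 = 1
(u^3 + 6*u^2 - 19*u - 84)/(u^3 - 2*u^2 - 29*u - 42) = (u^2 + 3*u - 28)/(u^2 - 5*u - 14)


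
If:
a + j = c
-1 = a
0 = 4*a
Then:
No Solution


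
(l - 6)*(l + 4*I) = l^2 - 6*l + 4*I*l - 24*I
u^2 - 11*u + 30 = (u - 6)*(u - 5)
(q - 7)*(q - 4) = q^2 - 11*q + 28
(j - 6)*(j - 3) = j^2 - 9*j + 18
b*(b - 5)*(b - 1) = b^3 - 6*b^2 + 5*b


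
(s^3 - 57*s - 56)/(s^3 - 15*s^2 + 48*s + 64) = (s + 7)/(s - 8)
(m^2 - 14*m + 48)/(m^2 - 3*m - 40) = (m - 6)/(m + 5)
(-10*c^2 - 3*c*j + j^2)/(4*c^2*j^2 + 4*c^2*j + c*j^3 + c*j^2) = (-10*c^2 - 3*c*j + j^2)/(c*j*(4*c*j + 4*c + j^2 + j))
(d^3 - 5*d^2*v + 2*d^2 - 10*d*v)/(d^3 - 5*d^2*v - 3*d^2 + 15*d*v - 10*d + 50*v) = d/(d - 5)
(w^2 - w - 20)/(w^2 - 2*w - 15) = (w + 4)/(w + 3)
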